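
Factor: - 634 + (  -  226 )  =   - 2^2*5^1*43^1  =  - 860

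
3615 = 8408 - 4793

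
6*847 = 5082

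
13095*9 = 117855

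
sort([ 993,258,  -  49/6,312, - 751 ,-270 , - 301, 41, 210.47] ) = [ - 751,-301  , - 270, - 49/6,41,210.47,258,312,993 ]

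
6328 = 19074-12746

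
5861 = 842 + 5019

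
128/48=2 + 2/3  =  2.67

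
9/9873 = 1/1097 = 0.00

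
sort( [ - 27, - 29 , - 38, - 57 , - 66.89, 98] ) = [-66.89,-57,-38, - 29, - 27 , 98]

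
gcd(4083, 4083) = 4083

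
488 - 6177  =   -5689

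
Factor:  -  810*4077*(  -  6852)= 22627839240= 2^3*3^8*5^1*151^1*571^1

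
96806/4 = 48403/2 = 24201.50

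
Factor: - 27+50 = 23^1 = 23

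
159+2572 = 2731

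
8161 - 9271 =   -  1110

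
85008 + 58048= 143056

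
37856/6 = 6309+1/3 = 6309.33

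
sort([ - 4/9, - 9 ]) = [ - 9 ,  -  4/9 ]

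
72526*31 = 2248306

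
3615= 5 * 723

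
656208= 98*6696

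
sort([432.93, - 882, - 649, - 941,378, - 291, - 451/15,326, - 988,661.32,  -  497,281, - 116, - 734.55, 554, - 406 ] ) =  [  -  988, - 941, - 882,-734.55, -649,-497, - 406, - 291, - 116,-451/15,281,326, 378, 432.93,  554, 661.32] 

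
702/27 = 26 = 26.00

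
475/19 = 25 = 25.00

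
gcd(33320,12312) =8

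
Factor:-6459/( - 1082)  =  2^( - 1 )*3^1 * 541^( - 1) *2153^1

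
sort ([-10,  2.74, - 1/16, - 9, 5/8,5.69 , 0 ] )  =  [ - 10, - 9,-1/16, 0,5/8,2.74, 5.69 ] 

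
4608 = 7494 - 2886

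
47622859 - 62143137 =-14520278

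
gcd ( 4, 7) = 1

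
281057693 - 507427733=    - 226370040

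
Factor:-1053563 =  - 7^1*59^1*2551^1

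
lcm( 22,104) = 1144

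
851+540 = 1391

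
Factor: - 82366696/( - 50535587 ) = 2^3*251^( - 1)* 347^1*29671^1*201337^( - 1) 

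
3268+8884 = 12152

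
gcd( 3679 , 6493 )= 1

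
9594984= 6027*1592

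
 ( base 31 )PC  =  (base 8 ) 1423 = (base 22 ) 1DH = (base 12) 557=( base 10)787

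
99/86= 99/86 = 1.15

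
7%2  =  1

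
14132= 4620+9512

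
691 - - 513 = 1204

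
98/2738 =49/1369 =0.04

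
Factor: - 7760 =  - 2^4*5^1*97^1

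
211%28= 15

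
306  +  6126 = 6432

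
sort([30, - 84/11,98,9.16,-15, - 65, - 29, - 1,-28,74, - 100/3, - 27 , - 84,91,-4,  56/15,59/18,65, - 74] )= [ - 84, -74, - 65, - 100/3, - 29, - 28, - 27, - 15, - 84/11,  -  4,-1,59/18,56/15,9.16,30, 65, 74 , 91,98 ]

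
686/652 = 343/326  =  1.05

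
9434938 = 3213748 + 6221190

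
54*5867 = 316818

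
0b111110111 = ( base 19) 179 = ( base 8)767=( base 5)4003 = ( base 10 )503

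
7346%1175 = 296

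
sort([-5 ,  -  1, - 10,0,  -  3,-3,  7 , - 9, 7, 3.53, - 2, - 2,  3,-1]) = [ - 10, - 9,-5,-3, - 3, - 2,- 2 , - 1,-1, 0,  3,3.53, 7 , 7]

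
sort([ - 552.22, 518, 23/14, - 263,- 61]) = [ - 552.22, - 263,- 61, 23/14 , 518]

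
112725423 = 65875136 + 46850287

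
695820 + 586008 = 1281828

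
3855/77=3855/77 = 50.06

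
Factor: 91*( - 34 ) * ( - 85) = 2^1 *5^1  *7^1*13^1*17^2 = 262990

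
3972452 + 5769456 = 9741908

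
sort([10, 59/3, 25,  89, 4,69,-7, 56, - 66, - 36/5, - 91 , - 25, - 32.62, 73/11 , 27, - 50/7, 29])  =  [-91, - 66, - 32.62, - 25,-36/5, - 50/7,-7,4, 73/11,10, 59/3, 25, 27,29,56,69, 89]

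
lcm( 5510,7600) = 220400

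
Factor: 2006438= 2^1*7^1*19^2*397^1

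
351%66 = 21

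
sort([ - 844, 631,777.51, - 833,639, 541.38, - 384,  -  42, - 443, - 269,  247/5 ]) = [ - 844, - 833 , - 443, -384  , - 269, - 42, 247/5,541.38,  631, 639,777.51]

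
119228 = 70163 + 49065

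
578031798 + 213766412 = 791798210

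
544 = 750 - 206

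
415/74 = 415/74 = 5.61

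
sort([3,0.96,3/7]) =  [ 3/7, 0.96,3]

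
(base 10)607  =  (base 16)25F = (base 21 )17j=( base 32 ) IV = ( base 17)21c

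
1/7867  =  1/7867=0.00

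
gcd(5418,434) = 14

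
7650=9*850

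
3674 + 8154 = 11828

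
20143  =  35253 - 15110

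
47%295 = 47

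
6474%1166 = 644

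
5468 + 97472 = 102940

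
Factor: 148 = 2^2*37^1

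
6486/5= 6486/5 = 1297.20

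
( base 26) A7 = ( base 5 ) 2032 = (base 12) 1A3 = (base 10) 267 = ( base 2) 100001011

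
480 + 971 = 1451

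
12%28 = 12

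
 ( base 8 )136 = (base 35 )2O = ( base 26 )3G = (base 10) 94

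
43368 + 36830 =80198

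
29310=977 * 30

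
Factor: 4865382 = 2^1*3^2*270299^1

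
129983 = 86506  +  43477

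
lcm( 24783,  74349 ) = 74349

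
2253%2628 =2253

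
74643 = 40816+33827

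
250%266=250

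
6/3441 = 2/1147 = 0.00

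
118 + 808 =926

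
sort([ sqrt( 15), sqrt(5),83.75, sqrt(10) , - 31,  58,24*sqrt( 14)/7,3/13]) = [-31, 3/13, sqrt(5 ),  sqrt( 10 ),sqrt(15),24*sqrt(14 )/7, 58 , 83.75 ]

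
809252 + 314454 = 1123706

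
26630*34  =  905420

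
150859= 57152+93707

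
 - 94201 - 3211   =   - 97412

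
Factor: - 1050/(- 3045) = 2^1*5^1*29^ ( - 1) = 10/29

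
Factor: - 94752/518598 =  - 2^4*7^1 *613^( - 1) = - 112/613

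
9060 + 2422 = 11482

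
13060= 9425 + 3635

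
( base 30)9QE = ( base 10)8894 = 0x22BE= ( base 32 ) 8lu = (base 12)5192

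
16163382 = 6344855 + 9818527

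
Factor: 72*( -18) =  - 2^4*3^4=- 1296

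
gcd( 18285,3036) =69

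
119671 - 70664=49007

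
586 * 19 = 11134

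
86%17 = 1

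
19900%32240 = 19900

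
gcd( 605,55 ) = 55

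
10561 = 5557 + 5004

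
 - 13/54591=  - 13/54591  =  - 0.00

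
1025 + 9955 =10980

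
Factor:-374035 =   -  5^1*239^1*313^1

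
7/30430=7/30430 = 0.00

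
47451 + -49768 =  - 2317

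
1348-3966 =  - 2618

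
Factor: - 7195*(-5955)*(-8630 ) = -2^1* 3^1*5^3*397^1*863^1*1439^1 = - 369762921750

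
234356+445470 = 679826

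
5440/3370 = 1 + 207/337 = 1.61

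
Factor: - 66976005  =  -3^1*5^1*17^1* 262651^1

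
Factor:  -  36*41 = - 2^2*3^2*41^1 = - 1476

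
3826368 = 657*5824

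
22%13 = 9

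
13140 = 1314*10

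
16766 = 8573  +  8193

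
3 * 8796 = 26388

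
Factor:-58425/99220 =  - 2^( - 2) *3^1 * 5^1*11^( - 2 )*19^1 = -285/484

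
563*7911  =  4453893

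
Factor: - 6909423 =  - 3^1*47^1*49003^1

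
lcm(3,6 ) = 6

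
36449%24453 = 11996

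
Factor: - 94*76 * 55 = -2^3*5^1*11^1 * 19^1*47^1= - 392920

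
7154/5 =7154/5 = 1430.80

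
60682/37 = 1640 + 2/37 = 1640.05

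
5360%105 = 5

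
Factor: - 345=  - 3^1 * 5^1 *23^1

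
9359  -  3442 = 5917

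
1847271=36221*51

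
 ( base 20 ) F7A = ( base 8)14006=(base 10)6150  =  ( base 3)22102210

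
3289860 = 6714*490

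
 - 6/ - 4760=3/2380 = 0.00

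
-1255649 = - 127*9887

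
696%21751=696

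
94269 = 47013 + 47256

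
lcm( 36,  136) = 1224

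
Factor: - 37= -37^1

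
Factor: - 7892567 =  - 7892567^1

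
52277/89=587 + 34/89= 587.38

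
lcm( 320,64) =320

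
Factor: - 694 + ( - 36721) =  -37415 = -5^1*  7^1*1069^1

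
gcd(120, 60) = 60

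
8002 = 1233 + 6769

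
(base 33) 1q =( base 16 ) 3B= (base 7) 113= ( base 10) 59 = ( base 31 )1S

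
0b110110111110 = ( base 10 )3518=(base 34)31G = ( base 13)17a8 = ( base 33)37k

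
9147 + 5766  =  14913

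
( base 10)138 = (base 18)7c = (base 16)8a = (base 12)B6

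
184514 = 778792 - 594278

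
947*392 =371224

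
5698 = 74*77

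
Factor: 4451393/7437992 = 2^( - 3 )*929749^(-1)*4451393^1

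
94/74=47/37  =  1.27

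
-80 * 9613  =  -769040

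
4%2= 0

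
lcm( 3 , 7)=21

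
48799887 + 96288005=145087892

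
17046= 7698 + 9348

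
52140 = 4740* 11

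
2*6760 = 13520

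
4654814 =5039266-384452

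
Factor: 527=17^1*31^1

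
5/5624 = 5/5624  =  0.00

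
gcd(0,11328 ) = 11328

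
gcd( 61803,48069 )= 6867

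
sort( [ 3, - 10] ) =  [  -  10,3 ]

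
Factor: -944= -2^4*59^1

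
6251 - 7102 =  - 851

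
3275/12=3275/12 = 272.92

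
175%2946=175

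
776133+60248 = 836381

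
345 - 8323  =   - 7978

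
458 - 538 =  - 80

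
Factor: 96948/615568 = 2^(  -  2 )*3^2*79^( - 1 )*487^ ( - 1)*2693^1 = 24237/153892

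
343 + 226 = 569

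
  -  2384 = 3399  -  5783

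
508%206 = 96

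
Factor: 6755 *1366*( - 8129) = -2^1*5^1*7^1*11^1*193^1*683^1*739^1 = - 75008965570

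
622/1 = 622 = 622.00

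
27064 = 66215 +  - 39151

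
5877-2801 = 3076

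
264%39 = 30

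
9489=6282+3207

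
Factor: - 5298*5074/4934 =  - 2^1*3^1*43^1*59^1*883^1*2467^( - 1) = - 13441026/2467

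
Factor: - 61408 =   -  2^5*19^1*101^1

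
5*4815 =24075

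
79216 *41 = 3247856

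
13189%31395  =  13189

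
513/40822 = 513/40822= 0.01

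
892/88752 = 223/22188= 0.01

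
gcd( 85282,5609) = 1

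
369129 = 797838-428709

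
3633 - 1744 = 1889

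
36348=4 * 9087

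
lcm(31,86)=2666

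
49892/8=12473/2  =  6236.50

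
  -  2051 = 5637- 7688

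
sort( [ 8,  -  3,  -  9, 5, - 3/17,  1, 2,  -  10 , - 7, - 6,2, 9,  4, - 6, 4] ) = [ -10,  -  9, - 7, - 6, - 6, - 3,-3/17, 1, 2,2 , 4,4, 5,8,9]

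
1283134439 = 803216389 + 479918050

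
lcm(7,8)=56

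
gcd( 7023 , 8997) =3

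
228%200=28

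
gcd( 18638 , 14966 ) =2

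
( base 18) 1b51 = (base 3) 111000101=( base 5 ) 300422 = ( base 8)22417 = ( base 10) 9487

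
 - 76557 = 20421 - 96978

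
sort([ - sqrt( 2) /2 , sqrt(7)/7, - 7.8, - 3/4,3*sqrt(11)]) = [ - 7.8, - 3/4, - sqrt( 2) /2, sqrt ( 7 )/7  ,  3*sqrt( 11)]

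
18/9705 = 6/3235=0.00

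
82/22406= 41/11203 = 0.00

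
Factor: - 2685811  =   - 643^1*4177^1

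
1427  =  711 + 716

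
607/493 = 1  +  114/493 = 1.23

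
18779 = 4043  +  14736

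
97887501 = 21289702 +76597799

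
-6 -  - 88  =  82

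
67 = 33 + 34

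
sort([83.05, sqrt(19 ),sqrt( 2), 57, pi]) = [sqrt( 2),pi, sqrt( 19 ), 57, 83.05]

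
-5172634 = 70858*(  -  73)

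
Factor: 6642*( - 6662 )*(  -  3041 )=2^2*3^4*41^1*3041^1*3331^1 = 134561221164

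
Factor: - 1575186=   -  2^1*3^1 * 17^1*15443^1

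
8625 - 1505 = 7120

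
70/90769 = 10/12967 = 0.00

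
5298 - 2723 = 2575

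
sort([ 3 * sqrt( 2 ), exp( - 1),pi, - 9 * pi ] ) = [ - 9*pi,exp( - 1),  pi,3*sqrt(2)] 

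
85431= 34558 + 50873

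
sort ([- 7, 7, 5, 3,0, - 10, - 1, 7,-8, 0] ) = [ - 10, - 8,-7, - 1, 0,0 , 3,5,7, 7 ] 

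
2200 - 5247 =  - 3047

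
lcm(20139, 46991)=140973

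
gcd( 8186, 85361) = 1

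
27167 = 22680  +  4487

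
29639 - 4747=24892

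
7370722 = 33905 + 7336817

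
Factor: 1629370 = 2^1*5^1*162937^1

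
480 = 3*160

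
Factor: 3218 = 2^1*1609^1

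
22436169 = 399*56231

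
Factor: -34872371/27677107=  - 29^( - 1)*97^( - 1) * 101^1*9839^( - 1 )*345271^1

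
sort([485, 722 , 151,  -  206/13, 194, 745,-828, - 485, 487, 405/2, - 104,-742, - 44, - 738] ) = [  -  828, - 742 ,-738 , - 485,-104,-44, - 206/13 , 151, 194 , 405/2,485, 487, 722,745]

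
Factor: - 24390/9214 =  - 3^2*5^1*17^ (- 1)  =  - 45/17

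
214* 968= 207152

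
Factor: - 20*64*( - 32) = 40960 = 2^13*5^1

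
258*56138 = 14483604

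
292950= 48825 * 6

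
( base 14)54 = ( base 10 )74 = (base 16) 4A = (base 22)38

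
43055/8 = 43055/8 = 5381.88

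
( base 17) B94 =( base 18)a56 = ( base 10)3336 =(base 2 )110100001000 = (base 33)323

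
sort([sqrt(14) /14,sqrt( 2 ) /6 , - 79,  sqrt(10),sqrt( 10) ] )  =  [ - 79,sqrt( 2 )/6,sqrt(14)/14, sqrt( 10), sqrt( 10)]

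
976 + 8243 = 9219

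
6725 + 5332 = 12057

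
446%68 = 38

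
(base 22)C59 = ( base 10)5927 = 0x1727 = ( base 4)1130213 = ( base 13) 290C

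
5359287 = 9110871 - 3751584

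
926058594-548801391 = 377257203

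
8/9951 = 8/9951 = 0.00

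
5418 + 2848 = 8266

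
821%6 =5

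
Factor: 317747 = 17^1 * 18691^1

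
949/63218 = 13/866 = 0.02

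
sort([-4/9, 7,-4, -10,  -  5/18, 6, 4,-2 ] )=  [-10,-4,-2,  -  4/9 ,-5/18, 4, 6, 7 ]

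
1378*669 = 921882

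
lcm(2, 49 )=98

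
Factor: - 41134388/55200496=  - 10283597/13800124 = - 2^( - 2 )*13^ (-1)*17^( - 1 )*67^( - 1 )*197^1*233^( - 1)*52201^1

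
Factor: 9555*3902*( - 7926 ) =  -295509892860 = - 2^2*3^2*5^1*7^2*13^1*1321^1 * 1951^1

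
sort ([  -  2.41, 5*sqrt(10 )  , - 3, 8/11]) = [ - 3, - 2.41,8/11,5*sqrt( 10 )]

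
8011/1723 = 4 + 1119/1723 = 4.65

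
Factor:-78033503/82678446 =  -2^ ( - 1) *3^(  -  2 )*17^( - 1 )*23^1* 1213^1*2797^1 * 270191^( - 1)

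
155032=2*77516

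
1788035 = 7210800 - 5422765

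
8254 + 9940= 18194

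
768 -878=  - 110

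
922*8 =7376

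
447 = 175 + 272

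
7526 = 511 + 7015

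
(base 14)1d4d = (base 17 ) 1196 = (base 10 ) 5361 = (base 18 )g9f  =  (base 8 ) 12361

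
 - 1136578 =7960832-9097410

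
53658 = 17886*3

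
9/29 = 9/29  =  0.31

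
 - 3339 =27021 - 30360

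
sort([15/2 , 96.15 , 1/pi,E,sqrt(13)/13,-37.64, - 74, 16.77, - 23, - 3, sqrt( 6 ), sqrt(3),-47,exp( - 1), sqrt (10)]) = [ - 74, - 47,  -  37.64, - 23,-3, sqrt(13)/13, 1/pi,exp( - 1), sqrt ( 3), sqrt ( 6 ), E, sqrt( 10), 15/2, 16.77,96.15] 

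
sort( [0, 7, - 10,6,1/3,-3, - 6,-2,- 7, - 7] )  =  [- 10, - 7,-7,-6, - 3, - 2,0, 1/3,6, 7]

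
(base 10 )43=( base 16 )2B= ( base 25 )1i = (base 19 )25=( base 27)1G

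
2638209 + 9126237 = 11764446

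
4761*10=47610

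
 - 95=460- 555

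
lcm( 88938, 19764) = 177876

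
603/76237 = 603/76237 = 0.01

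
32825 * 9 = 295425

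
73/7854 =73/7854 =0.01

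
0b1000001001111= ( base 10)4175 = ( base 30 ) 4j5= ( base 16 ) 104F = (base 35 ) 3ea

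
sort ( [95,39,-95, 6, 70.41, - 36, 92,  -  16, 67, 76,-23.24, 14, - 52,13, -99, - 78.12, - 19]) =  [ - 99, - 95,-78.12,-52, - 36,-23.24,- 19,  -  16 , 6  ,  13, 14, 39,  67, 70.41,76 , 92,  95]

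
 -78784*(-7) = 551488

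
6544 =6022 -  - 522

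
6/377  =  6/377= 0.02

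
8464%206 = 18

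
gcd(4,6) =2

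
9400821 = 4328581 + 5072240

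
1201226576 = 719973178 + 481253398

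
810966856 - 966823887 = - 155857031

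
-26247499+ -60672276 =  - 86919775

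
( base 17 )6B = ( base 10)113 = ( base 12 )95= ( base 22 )53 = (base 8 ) 161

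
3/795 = 1/265= 0.00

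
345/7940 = 69/1588  =  0.04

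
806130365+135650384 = 941780749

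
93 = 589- 496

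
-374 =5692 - 6066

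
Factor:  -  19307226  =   - 2^1*3^1*373^1*8627^1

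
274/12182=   137/6091 =0.02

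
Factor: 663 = 3^1*13^1*17^1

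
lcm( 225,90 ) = 450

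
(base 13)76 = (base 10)97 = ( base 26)3J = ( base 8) 141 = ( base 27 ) 3G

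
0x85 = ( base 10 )133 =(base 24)5d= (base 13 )A3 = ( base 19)70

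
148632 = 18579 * 8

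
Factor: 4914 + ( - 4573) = 341   =  11^1*31^1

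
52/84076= 13/21019=0.00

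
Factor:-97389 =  - 3^3*3607^1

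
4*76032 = 304128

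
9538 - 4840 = 4698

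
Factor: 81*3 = 243 = 3^5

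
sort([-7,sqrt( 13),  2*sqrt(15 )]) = [-7,sqrt(13),2*sqrt( 15)] 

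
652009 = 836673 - 184664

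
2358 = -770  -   - 3128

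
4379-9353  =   - 4974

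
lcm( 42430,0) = 0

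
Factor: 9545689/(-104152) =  - 2^( - 3)*47^( - 1)*277^( - 1 ) * 9545689^1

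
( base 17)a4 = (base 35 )4Y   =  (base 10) 174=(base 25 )6O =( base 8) 256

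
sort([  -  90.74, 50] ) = [ - 90.74, 50 ]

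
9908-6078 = 3830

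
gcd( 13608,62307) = 63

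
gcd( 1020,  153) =51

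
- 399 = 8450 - 8849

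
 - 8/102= -1 + 47/51 =-0.08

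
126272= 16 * 7892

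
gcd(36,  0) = 36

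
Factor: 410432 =2^6  *  11^2*53^1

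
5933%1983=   1967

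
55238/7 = 55238/7 = 7891.14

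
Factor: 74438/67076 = 91/82  =  2^( - 1)* 7^1*13^1*41^( - 1 )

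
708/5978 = 354/2989 = 0.12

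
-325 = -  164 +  -161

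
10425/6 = 3475/2 = 1737.50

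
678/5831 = 678/5831 = 0.12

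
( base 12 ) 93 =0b1101111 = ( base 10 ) 111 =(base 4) 1233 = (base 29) 3O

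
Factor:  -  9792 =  - 2^6*3^2*17^1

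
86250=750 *115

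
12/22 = 6/11 = 0.55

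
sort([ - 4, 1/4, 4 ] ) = [  -  4,1/4,  4 ] 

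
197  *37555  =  7398335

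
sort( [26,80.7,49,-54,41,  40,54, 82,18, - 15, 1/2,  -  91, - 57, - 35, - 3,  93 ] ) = [ -91,-57, - 54, - 35, - 15 ,- 3,1/2,18, 26, 40,41,49 , 54, 80.7,  82,93]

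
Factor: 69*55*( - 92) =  - 349140 = - 2^2*3^1*5^1*11^1*23^2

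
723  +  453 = 1176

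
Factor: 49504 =2^5*7^1*13^1*17^1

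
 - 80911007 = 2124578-83035585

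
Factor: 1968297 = 3^1 *809^1*811^1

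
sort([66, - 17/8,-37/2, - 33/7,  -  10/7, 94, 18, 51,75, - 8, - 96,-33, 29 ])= [ - 96, - 33, - 37/2 ,- 8, - 33/7, -17/8, - 10/7 , 18,29, 51, 66, 75,94]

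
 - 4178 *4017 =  - 16783026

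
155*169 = 26195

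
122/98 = 1+12/49 = 1.24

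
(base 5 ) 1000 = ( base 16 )7d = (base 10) 125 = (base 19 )6B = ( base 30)45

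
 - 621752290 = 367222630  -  988974920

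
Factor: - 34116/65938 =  - 2^1*3^1* 2843^1*32969^( - 1 )  =  - 17058/32969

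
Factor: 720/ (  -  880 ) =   -  3^2*11^( -1 )=- 9/11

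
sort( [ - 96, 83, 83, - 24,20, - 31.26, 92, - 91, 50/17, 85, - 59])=[ - 96, - 91, - 59, - 31.26, - 24, 50/17, 20, 83, 83, 85,92]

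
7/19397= 1/2771  =  0.00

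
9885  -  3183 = 6702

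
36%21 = 15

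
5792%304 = 16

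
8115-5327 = 2788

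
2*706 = 1412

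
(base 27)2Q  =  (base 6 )212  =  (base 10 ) 80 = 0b1010000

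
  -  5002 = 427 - 5429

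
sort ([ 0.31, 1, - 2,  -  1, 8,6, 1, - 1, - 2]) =[-2, - 2, - 1, - 1,  0.31, 1, 1, 6, 8 ]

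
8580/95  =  1716/19 = 90.32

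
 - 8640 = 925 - 9565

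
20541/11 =1867 + 4/11 = 1867.36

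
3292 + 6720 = 10012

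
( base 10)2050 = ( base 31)244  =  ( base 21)4DD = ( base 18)65g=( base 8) 4002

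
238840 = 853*280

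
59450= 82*725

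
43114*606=26127084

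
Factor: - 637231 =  - 7^1*91033^1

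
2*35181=70362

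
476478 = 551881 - 75403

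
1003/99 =10+13/99  =  10.13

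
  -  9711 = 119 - 9830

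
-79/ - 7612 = 79/7612= 0.01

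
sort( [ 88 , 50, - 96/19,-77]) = [ - 77,-96/19 , 50,88 ] 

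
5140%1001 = 135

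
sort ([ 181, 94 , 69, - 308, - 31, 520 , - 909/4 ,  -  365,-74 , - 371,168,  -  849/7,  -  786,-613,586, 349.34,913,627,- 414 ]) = [-786, - 613,-414,-371,-365 ,-308,-909/4, - 849/7 , - 74, - 31,69,94, 168, 181,349.34, 520, 586,627, 913 ] 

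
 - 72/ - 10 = 7 + 1/5= 7.20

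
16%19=16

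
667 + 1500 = 2167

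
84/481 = 84/481 = 0.17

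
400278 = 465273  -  64995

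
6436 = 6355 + 81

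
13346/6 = 2224+1/3 = 2224.33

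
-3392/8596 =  - 848/2149= - 0.39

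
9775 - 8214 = 1561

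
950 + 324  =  1274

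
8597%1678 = 207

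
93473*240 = 22433520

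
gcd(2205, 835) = 5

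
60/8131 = 60/8131 = 0.01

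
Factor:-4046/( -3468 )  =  2^( - 1)* 3^(-1)*7^1 = 7/6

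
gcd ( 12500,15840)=20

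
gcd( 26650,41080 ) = 130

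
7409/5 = 1481+4/5 = 1481.80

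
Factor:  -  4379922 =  - 2^1*3^2*61^1*3989^1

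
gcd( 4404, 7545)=3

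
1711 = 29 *59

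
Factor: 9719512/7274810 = 285868/213965 = 2^2*5^( - 1)*  11^1*73^1*89^1*42793^(-1)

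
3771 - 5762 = -1991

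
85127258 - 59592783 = 25534475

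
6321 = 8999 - 2678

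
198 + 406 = 604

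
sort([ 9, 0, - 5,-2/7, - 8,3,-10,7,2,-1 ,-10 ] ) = [-10, - 10, - 8,-5, - 1 , - 2/7,0, 2, 3,7 , 9]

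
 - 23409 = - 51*459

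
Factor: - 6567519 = -3^1*7^2 *43^1*1039^1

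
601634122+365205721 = 966839843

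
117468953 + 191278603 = 308747556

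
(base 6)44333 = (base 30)6PR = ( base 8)14041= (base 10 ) 6177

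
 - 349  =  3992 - 4341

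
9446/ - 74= - 4723/37=- 127.65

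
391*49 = 19159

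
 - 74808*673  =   - 50345784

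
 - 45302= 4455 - 49757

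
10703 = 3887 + 6816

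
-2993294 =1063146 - 4056440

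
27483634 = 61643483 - 34159849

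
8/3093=8/3093=0.00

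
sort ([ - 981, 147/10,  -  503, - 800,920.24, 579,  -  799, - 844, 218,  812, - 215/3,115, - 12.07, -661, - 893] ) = [-981, - 893, - 844,-800, - 799,-661, - 503,-215/3 , - 12.07, 147/10,115, 218,579,812, 920.24]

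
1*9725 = 9725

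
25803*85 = 2193255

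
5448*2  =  10896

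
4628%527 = 412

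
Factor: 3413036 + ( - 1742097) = 1670939 = 59^1*127^1*223^1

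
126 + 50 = 176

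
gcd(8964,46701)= 9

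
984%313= 45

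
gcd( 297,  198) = 99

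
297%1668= 297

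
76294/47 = 76294/47 = 1623.28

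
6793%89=29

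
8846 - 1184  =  7662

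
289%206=83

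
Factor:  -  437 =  - 19^1*  23^1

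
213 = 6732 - 6519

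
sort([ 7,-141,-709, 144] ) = [  -  709,-141 , 7 , 144 ]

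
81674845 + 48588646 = 130263491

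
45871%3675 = 1771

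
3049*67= 204283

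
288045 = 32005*9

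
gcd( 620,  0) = 620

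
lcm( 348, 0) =0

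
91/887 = 91/887=0.10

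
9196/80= 114+19/20 = 114.95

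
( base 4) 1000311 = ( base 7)15045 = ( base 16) 1035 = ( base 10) 4149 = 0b1000000110101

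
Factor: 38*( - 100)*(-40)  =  152000 = 2^6*5^3*19^1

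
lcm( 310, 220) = 6820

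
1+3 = 4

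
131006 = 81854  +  49152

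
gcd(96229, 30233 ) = 7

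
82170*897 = 73706490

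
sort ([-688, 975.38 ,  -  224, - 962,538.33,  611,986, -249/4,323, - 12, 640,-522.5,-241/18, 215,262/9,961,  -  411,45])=[ -962 ,-688, - 522.5,-411,-224, - 249/4 ,  -  241/18  , - 12,  262/9,  45,215 , 323 , 538.33, 611,640,961 , 975.38, 986] 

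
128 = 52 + 76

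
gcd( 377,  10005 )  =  29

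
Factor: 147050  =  2^1*5^2*17^1*173^1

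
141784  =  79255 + 62529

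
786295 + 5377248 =6163543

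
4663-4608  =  55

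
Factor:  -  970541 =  - 11^2*13^1*617^1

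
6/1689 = 2/563 = 0.00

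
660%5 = 0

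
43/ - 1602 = -1 + 1559/1602 = - 0.03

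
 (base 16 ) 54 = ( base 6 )220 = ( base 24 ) 3C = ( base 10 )84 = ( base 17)4g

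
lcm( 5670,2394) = 107730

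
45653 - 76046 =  -30393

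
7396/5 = 7396/5   =  1479.20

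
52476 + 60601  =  113077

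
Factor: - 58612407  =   - 3^1 * 7^1*1459^1*1913^1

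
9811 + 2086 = 11897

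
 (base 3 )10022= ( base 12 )75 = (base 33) 2N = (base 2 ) 1011001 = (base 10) 89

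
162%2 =0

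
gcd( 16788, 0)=16788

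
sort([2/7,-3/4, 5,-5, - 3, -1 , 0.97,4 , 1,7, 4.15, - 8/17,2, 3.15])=[ - 5, - 3 ,- 1,-3/4, - 8/17,  2/7, 0.97,  1,2,3.15 , 4, 4.15 , 5, 7 ] 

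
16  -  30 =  - 14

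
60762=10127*6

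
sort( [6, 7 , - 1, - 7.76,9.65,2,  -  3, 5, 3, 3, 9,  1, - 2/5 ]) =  [ - 7.76, - 3,-1, - 2/5 , 1, 2,3,3,5,6,7, 9, 9.65 ] 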